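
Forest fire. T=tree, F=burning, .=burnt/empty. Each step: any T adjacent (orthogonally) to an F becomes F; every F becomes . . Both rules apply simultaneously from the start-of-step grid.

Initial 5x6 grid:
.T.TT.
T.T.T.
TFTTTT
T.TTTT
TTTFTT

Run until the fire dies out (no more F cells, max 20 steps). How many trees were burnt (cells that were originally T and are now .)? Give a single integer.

Answer: 20

Derivation:
Step 1: +5 fires, +2 burnt (F count now 5)
Step 2: +8 fires, +5 burnt (F count now 8)
Step 3: +3 fires, +8 burnt (F count now 3)
Step 4: +2 fires, +3 burnt (F count now 2)
Step 5: +1 fires, +2 burnt (F count now 1)
Step 6: +1 fires, +1 burnt (F count now 1)
Step 7: +0 fires, +1 burnt (F count now 0)
Fire out after step 7
Initially T: 21, now '.': 29
Total burnt (originally-T cells now '.'): 20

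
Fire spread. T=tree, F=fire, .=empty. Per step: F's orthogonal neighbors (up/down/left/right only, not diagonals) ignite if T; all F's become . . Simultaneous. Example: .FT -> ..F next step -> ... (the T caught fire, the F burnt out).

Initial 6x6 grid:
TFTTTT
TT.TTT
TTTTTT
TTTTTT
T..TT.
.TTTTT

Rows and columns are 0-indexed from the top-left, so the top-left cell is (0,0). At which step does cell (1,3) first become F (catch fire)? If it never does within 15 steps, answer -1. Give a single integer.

Step 1: cell (1,3)='T' (+3 fires, +1 burnt)
Step 2: cell (1,3)='T' (+3 fires, +3 burnt)
Step 3: cell (1,3)='F' (+5 fires, +3 burnt)
  -> target ignites at step 3
Step 4: cell (1,3)='.' (+5 fires, +5 burnt)
Step 5: cell (1,3)='.' (+4 fires, +5 burnt)
Step 6: cell (1,3)='.' (+3 fires, +4 burnt)
Step 7: cell (1,3)='.' (+3 fires, +3 burnt)
Step 8: cell (1,3)='.' (+2 fires, +3 burnt)
Step 9: cell (1,3)='.' (+2 fires, +2 burnt)
Step 10: cell (1,3)='.' (+0 fires, +2 burnt)
  fire out at step 10

3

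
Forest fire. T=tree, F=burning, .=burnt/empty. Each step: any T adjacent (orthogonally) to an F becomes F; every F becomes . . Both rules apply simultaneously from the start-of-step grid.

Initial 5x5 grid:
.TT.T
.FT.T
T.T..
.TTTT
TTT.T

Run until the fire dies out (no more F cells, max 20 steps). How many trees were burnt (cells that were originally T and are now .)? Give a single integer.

Step 1: +2 fires, +1 burnt (F count now 2)
Step 2: +2 fires, +2 burnt (F count now 2)
Step 3: +1 fires, +2 burnt (F count now 1)
Step 4: +3 fires, +1 burnt (F count now 3)
Step 5: +2 fires, +3 burnt (F count now 2)
Step 6: +2 fires, +2 burnt (F count now 2)
Step 7: +0 fires, +2 burnt (F count now 0)
Fire out after step 7
Initially T: 15, now '.': 22
Total burnt (originally-T cells now '.'): 12

Answer: 12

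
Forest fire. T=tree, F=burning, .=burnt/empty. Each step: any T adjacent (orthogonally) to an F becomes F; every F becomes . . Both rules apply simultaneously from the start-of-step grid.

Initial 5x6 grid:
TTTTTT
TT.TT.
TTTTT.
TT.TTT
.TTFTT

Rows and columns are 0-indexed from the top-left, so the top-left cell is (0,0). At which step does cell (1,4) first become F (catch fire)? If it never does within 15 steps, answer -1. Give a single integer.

Step 1: cell (1,4)='T' (+3 fires, +1 burnt)
Step 2: cell (1,4)='T' (+4 fires, +3 burnt)
Step 3: cell (1,4)='T' (+5 fires, +4 burnt)
Step 4: cell (1,4)='F' (+4 fires, +5 burnt)
  -> target ignites at step 4
Step 5: cell (1,4)='.' (+4 fires, +4 burnt)
Step 6: cell (1,4)='.' (+3 fires, +4 burnt)
Step 7: cell (1,4)='.' (+1 fires, +3 burnt)
Step 8: cell (1,4)='.' (+0 fires, +1 burnt)
  fire out at step 8

4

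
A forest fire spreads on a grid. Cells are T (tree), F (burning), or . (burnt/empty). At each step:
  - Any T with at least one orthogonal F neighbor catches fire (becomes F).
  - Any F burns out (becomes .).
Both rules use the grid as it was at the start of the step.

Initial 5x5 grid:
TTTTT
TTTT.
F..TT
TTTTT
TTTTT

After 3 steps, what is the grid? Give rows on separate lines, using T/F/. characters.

Step 1: 2 trees catch fire, 1 burn out
  TTTTT
  FTTT.
  ...TT
  FTTTT
  TTTTT
Step 2: 4 trees catch fire, 2 burn out
  FTTTT
  .FTT.
  ...TT
  .FTTT
  FTTTT
Step 3: 4 trees catch fire, 4 burn out
  .FTTT
  ..FT.
  ...TT
  ..FTT
  .FTTT

.FTTT
..FT.
...TT
..FTT
.FTTT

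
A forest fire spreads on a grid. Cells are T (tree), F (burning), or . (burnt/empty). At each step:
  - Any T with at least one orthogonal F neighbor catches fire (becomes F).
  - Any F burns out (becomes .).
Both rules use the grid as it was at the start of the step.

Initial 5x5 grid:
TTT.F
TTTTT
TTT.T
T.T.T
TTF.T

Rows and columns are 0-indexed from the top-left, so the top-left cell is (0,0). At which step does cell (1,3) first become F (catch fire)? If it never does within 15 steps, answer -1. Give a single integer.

Step 1: cell (1,3)='T' (+3 fires, +2 burnt)
Step 2: cell (1,3)='F' (+4 fires, +3 burnt)
  -> target ignites at step 2
Step 3: cell (1,3)='.' (+4 fires, +4 burnt)
Step 4: cell (1,3)='.' (+4 fires, +4 burnt)
Step 5: cell (1,3)='.' (+2 fires, +4 burnt)
Step 6: cell (1,3)='.' (+1 fires, +2 burnt)
Step 7: cell (1,3)='.' (+0 fires, +1 burnt)
  fire out at step 7

2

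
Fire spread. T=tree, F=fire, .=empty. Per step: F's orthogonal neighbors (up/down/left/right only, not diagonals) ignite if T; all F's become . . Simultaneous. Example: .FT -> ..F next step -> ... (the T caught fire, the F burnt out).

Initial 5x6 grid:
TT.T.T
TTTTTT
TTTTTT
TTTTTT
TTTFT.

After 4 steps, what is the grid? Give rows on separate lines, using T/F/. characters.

Step 1: 3 trees catch fire, 1 burn out
  TT.T.T
  TTTTTT
  TTTTTT
  TTTFTT
  TTF.F.
Step 2: 4 trees catch fire, 3 burn out
  TT.T.T
  TTTTTT
  TTTFTT
  TTF.FT
  TF....
Step 3: 6 trees catch fire, 4 burn out
  TT.T.T
  TTTFTT
  TTF.FT
  TF...F
  F.....
Step 4: 6 trees catch fire, 6 burn out
  TT.F.T
  TTF.FT
  TF...F
  F.....
  ......

TT.F.T
TTF.FT
TF...F
F.....
......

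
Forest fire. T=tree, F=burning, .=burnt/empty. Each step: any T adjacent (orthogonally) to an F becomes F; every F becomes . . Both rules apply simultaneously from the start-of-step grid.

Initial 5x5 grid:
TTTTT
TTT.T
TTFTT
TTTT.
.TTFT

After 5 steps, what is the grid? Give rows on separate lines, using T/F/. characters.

Step 1: 7 trees catch fire, 2 burn out
  TTTTT
  TTF.T
  TF.FT
  TTFF.
  .TF.F
Step 2: 6 trees catch fire, 7 burn out
  TTFTT
  TF..T
  F...F
  TF...
  .F...
Step 3: 5 trees catch fire, 6 burn out
  TF.FT
  F...F
  .....
  F....
  .....
Step 4: 2 trees catch fire, 5 burn out
  F...F
  .....
  .....
  .....
  .....
Step 5: 0 trees catch fire, 2 burn out
  .....
  .....
  .....
  .....
  .....

.....
.....
.....
.....
.....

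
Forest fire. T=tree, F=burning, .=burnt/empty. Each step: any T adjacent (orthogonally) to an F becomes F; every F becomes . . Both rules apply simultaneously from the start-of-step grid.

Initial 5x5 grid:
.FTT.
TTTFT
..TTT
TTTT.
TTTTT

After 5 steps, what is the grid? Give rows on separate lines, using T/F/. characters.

Step 1: 6 trees catch fire, 2 burn out
  ..FF.
  TFF.F
  ..TFT
  TTTT.
  TTTTT
Step 2: 4 trees catch fire, 6 burn out
  .....
  F....
  ..F.F
  TTTF.
  TTTTT
Step 3: 2 trees catch fire, 4 burn out
  .....
  .....
  .....
  TTF..
  TTTFT
Step 4: 3 trees catch fire, 2 burn out
  .....
  .....
  .....
  TF...
  TTF.F
Step 5: 2 trees catch fire, 3 burn out
  .....
  .....
  .....
  F....
  TF...

.....
.....
.....
F....
TF...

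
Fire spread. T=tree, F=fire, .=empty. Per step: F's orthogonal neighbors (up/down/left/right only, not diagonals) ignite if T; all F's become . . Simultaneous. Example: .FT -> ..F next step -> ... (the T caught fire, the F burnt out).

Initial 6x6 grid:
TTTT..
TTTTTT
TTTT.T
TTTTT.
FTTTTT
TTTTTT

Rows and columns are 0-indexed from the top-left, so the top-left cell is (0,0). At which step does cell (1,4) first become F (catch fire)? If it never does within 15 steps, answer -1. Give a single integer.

Step 1: cell (1,4)='T' (+3 fires, +1 burnt)
Step 2: cell (1,4)='T' (+4 fires, +3 burnt)
Step 3: cell (1,4)='T' (+5 fires, +4 burnt)
Step 4: cell (1,4)='T' (+6 fires, +5 burnt)
Step 5: cell (1,4)='T' (+6 fires, +6 burnt)
Step 6: cell (1,4)='T' (+3 fires, +6 burnt)
Step 7: cell (1,4)='F' (+2 fires, +3 burnt)
  -> target ignites at step 7
Step 8: cell (1,4)='.' (+1 fires, +2 burnt)
Step 9: cell (1,4)='.' (+1 fires, +1 burnt)
Step 10: cell (1,4)='.' (+0 fires, +1 burnt)
  fire out at step 10

7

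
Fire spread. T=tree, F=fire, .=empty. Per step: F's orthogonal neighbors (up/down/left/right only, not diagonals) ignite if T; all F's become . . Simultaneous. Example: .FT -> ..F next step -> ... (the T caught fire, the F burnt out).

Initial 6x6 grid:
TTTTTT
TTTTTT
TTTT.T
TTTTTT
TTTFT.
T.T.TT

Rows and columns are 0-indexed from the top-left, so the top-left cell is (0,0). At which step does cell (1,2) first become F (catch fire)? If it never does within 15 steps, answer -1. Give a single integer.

Step 1: cell (1,2)='T' (+3 fires, +1 burnt)
Step 2: cell (1,2)='T' (+6 fires, +3 burnt)
Step 3: cell (1,2)='T' (+6 fires, +6 burnt)
Step 4: cell (1,2)='F' (+7 fires, +6 burnt)
  -> target ignites at step 4
Step 5: cell (1,2)='.' (+5 fires, +7 burnt)
Step 6: cell (1,2)='.' (+3 fires, +5 burnt)
Step 7: cell (1,2)='.' (+1 fires, +3 burnt)
Step 8: cell (1,2)='.' (+0 fires, +1 burnt)
  fire out at step 8

4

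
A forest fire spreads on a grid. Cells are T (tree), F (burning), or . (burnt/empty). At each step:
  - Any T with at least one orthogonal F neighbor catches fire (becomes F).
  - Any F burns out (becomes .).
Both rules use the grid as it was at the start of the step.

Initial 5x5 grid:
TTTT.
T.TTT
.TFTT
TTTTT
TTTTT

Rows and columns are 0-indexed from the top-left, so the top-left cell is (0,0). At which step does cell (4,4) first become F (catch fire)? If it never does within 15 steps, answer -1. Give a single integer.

Step 1: cell (4,4)='T' (+4 fires, +1 burnt)
Step 2: cell (4,4)='T' (+6 fires, +4 burnt)
Step 3: cell (4,4)='T' (+7 fires, +6 burnt)
Step 4: cell (4,4)='F' (+3 fires, +7 burnt)
  -> target ignites at step 4
Step 5: cell (4,4)='.' (+1 fires, +3 burnt)
Step 6: cell (4,4)='.' (+0 fires, +1 burnt)
  fire out at step 6

4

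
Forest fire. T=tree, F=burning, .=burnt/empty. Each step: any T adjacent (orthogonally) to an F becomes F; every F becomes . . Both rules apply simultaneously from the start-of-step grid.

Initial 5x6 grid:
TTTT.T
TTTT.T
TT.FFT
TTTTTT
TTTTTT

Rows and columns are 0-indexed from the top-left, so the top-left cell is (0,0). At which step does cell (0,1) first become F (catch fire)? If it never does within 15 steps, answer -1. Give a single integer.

Step 1: cell (0,1)='T' (+4 fires, +2 burnt)
Step 2: cell (0,1)='T' (+7 fires, +4 burnt)
Step 3: cell (0,1)='T' (+6 fires, +7 burnt)
Step 4: cell (0,1)='F' (+5 fires, +6 burnt)
  -> target ignites at step 4
Step 5: cell (0,1)='.' (+3 fires, +5 burnt)
Step 6: cell (0,1)='.' (+0 fires, +3 burnt)
  fire out at step 6

4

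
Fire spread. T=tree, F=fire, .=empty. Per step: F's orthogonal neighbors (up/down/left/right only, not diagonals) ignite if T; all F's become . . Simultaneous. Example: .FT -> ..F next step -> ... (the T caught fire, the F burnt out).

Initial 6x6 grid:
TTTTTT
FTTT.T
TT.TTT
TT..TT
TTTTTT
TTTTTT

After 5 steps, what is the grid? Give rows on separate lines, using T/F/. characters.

Step 1: 3 trees catch fire, 1 burn out
  FTTTTT
  .FTT.T
  FT.TTT
  TT..TT
  TTTTTT
  TTTTTT
Step 2: 4 trees catch fire, 3 burn out
  .FTTTT
  ..FT.T
  .F.TTT
  FT..TT
  TTTTTT
  TTTTTT
Step 3: 4 trees catch fire, 4 burn out
  ..FTTT
  ...F.T
  ...TTT
  .F..TT
  FTTTTT
  TTTTTT
Step 4: 4 trees catch fire, 4 burn out
  ...FTT
  .....T
  ...FTT
  ....TT
  .FTTTT
  FTTTTT
Step 5: 4 trees catch fire, 4 burn out
  ....FT
  .....T
  ....FT
  ....TT
  ..FTTT
  .FTTTT

....FT
.....T
....FT
....TT
..FTTT
.FTTTT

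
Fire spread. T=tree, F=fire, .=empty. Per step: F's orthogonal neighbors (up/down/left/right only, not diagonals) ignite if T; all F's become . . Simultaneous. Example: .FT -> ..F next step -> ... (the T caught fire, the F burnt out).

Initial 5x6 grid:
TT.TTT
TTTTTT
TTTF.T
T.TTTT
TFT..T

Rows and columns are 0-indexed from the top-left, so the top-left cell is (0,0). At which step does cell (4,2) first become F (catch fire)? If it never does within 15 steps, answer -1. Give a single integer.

Step 1: cell (4,2)='F' (+5 fires, +2 burnt)
  -> target ignites at step 1
Step 2: cell (4,2)='.' (+7 fires, +5 burnt)
Step 3: cell (4,2)='.' (+5 fires, +7 burnt)
Step 4: cell (4,2)='.' (+5 fires, +5 burnt)
Step 5: cell (4,2)='.' (+1 fires, +5 burnt)
Step 6: cell (4,2)='.' (+0 fires, +1 burnt)
  fire out at step 6

1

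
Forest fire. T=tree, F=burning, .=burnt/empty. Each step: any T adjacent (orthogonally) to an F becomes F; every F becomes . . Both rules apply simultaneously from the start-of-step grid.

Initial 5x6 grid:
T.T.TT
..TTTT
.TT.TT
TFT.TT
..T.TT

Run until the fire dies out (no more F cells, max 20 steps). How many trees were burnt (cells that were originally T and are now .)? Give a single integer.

Step 1: +3 fires, +1 burnt (F count now 3)
Step 2: +2 fires, +3 burnt (F count now 2)
Step 3: +1 fires, +2 burnt (F count now 1)
Step 4: +2 fires, +1 burnt (F count now 2)
Step 5: +1 fires, +2 burnt (F count now 1)
Step 6: +3 fires, +1 burnt (F count now 3)
Step 7: +3 fires, +3 burnt (F count now 3)
Step 8: +2 fires, +3 burnt (F count now 2)
Step 9: +1 fires, +2 burnt (F count now 1)
Step 10: +0 fires, +1 burnt (F count now 0)
Fire out after step 10
Initially T: 19, now '.': 29
Total burnt (originally-T cells now '.'): 18

Answer: 18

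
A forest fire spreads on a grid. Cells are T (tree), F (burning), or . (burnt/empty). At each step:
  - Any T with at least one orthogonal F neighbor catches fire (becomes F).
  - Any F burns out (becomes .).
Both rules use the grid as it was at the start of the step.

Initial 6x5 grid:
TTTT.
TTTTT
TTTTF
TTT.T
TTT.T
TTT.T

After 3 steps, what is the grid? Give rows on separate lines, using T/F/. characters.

Step 1: 3 trees catch fire, 1 burn out
  TTTT.
  TTTTF
  TTTF.
  TTT.F
  TTT.T
  TTT.T
Step 2: 3 trees catch fire, 3 burn out
  TTTT.
  TTTF.
  TTF..
  TTT..
  TTT.F
  TTT.T
Step 3: 5 trees catch fire, 3 burn out
  TTTF.
  TTF..
  TF...
  TTF..
  TTT..
  TTT.F

TTTF.
TTF..
TF...
TTF..
TTT..
TTT.F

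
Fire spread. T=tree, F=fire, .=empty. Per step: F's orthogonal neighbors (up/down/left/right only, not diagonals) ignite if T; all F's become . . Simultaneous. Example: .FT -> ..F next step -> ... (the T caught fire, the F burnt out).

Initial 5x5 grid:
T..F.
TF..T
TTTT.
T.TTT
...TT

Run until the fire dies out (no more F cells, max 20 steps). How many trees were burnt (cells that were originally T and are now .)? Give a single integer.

Answer: 12

Derivation:
Step 1: +2 fires, +2 burnt (F count now 2)
Step 2: +3 fires, +2 burnt (F count now 3)
Step 3: +3 fires, +3 burnt (F count now 3)
Step 4: +1 fires, +3 burnt (F count now 1)
Step 5: +2 fires, +1 burnt (F count now 2)
Step 6: +1 fires, +2 burnt (F count now 1)
Step 7: +0 fires, +1 burnt (F count now 0)
Fire out after step 7
Initially T: 13, now '.': 24
Total burnt (originally-T cells now '.'): 12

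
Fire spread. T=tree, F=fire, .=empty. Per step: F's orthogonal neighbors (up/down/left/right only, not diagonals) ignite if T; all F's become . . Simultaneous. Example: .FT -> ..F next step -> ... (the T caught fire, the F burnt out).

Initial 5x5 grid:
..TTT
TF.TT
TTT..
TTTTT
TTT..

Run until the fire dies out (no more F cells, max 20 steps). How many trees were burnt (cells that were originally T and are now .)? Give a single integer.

Answer: 12

Derivation:
Step 1: +2 fires, +1 burnt (F count now 2)
Step 2: +3 fires, +2 burnt (F count now 3)
Step 3: +3 fires, +3 burnt (F count now 3)
Step 4: +3 fires, +3 burnt (F count now 3)
Step 5: +1 fires, +3 burnt (F count now 1)
Step 6: +0 fires, +1 burnt (F count now 0)
Fire out after step 6
Initially T: 17, now '.': 20
Total burnt (originally-T cells now '.'): 12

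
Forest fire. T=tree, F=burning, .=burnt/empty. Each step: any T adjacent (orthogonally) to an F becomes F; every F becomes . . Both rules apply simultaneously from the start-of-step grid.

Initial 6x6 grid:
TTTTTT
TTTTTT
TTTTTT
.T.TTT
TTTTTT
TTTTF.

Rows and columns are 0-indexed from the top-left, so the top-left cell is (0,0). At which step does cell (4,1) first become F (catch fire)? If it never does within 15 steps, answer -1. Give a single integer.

Step 1: cell (4,1)='T' (+2 fires, +1 burnt)
Step 2: cell (4,1)='T' (+4 fires, +2 burnt)
Step 3: cell (4,1)='T' (+5 fires, +4 burnt)
Step 4: cell (4,1)='F' (+5 fires, +5 burnt)
  -> target ignites at step 4
Step 5: cell (4,1)='.' (+6 fires, +5 burnt)
Step 6: cell (4,1)='.' (+4 fires, +6 burnt)
Step 7: cell (4,1)='.' (+3 fires, +4 burnt)
Step 8: cell (4,1)='.' (+2 fires, +3 burnt)
Step 9: cell (4,1)='.' (+1 fires, +2 burnt)
Step 10: cell (4,1)='.' (+0 fires, +1 burnt)
  fire out at step 10

4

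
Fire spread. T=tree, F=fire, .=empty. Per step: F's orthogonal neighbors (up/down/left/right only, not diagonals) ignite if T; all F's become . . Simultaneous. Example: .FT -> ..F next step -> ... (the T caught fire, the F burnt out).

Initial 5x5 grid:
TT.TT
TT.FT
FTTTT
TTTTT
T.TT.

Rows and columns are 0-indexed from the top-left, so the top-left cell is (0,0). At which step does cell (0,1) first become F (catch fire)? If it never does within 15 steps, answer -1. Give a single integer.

Step 1: cell (0,1)='T' (+6 fires, +2 burnt)
Step 2: cell (0,1)='T' (+8 fires, +6 burnt)
Step 3: cell (0,1)='F' (+4 fires, +8 burnt)
  -> target ignites at step 3
Step 4: cell (0,1)='.' (+1 fires, +4 burnt)
Step 5: cell (0,1)='.' (+0 fires, +1 burnt)
  fire out at step 5

3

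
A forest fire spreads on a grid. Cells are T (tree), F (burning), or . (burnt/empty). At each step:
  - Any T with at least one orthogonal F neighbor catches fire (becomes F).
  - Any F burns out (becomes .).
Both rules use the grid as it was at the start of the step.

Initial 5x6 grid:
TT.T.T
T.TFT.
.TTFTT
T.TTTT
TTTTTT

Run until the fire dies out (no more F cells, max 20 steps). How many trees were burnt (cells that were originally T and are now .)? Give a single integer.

Step 1: +6 fires, +2 burnt (F count now 6)
Step 2: +5 fires, +6 burnt (F count now 5)
Step 3: +3 fires, +5 burnt (F count now 3)
Step 4: +2 fires, +3 burnt (F count now 2)
Step 5: +1 fires, +2 burnt (F count now 1)
Step 6: +1 fires, +1 burnt (F count now 1)
Step 7: +0 fires, +1 burnt (F count now 0)
Fire out after step 7
Initially T: 22, now '.': 26
Total burnt (originally-T cells now '.'): 18

Answer: 18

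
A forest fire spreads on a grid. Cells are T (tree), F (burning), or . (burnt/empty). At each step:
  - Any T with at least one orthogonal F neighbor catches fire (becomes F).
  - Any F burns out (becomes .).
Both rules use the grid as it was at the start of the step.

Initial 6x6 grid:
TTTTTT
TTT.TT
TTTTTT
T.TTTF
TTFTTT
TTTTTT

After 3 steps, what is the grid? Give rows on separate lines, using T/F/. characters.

Step 1: 7 trees catch fire, 2 burn out
  TTTTTT
  TTT.TT
  TTTTTF
  T.FTF.
  TF.FTF
  TTFTTT
Step 2: 9 trees catch fire, 7 burn out
  TTTTTT
  TTT.TF
  TTFTF.
  T..F..
  F...F.
  TF.FTF
Step 3: 8 trees catch fire, 9 burn out
  TTTTTF
  TTF.F.
  TF.F..
  F.....
  ......
  F...F.

TTTTTF
TTF.F.
TF.F..
F.....
......
F...F.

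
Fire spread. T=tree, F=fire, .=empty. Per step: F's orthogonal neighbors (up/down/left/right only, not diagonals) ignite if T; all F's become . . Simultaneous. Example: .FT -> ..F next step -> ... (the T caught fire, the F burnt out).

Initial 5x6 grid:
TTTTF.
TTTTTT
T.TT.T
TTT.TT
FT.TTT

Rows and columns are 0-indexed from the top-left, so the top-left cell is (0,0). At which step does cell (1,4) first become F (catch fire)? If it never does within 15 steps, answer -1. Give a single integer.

Step 1: cell (1,4)='F' (+4 fires, +2 burnt)
  -> target ignites at step 1
Step 2: cell (1,4)='.' (+5 fires, +4 burnt)
Step 3: cell (1,4)='.' (+6 fires, +5 burnt)
Step 4: cell (1,4)='.' (+4 fires, +6 burnt)
Step 5: cell (1,4)='.' (+2 fires, +4 burnt)
Step 6: cell (1,4)='.' (+1 fires, +2 burnt)
Step 7: cell (1,4)='.' (+1 fires, +1 burnt)
Step 8: cell (1,4)='.' (+0 fires, +1 burnt)
  fire out at step 8

1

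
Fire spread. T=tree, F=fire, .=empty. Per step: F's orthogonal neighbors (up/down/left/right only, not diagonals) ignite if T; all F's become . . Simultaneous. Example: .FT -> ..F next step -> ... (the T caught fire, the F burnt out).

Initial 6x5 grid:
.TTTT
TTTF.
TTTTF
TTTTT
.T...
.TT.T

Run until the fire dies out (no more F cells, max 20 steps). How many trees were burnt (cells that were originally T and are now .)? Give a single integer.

Step 1: +4 fires, +2 burnt (F count now 4)
Step 2: +5 fires, +4 burnt (F count now 5)
Step 3: +4 fires, +5 burnt (F count now 4)
Step 4: +2 fires, +4 burnt (F count now 2)
Step 5: +2 fires, +2 burnt (F count now 2)
Step 6: +1 fires, +2 burnt (F count now 1)
Step 7: +1 fires, +1 burnt (F count now 1)
Step 8: +0 fires, +1 burnt (F count now 0)
Fire out after step 8
Initially T: 20, now '.': 29
Total burnt (originally-T cells now '.'): 19

Answer: 19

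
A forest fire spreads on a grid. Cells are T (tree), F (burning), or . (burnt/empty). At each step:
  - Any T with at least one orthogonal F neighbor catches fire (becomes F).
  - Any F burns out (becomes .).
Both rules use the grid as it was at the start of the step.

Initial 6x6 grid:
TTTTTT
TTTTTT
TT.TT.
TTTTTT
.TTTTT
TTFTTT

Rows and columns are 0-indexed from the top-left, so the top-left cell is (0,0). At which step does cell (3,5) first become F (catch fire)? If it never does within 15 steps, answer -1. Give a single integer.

Step 1: cell (3,5)='T' (+3 fires, +1 burnt)
Step 2: cell (3,5)='T' (+5 fires, +3 burnt)
Step 3: cell (3,5)='T' (+4 fires, +5 burnt)
Step 4: cell (3,5)='T' (+5 fires, +4 burnt)
Step 5: cell (3,5)='F' (+5 fires, +5 burnt)
  -> target ignites at step 5
Step 6: cell (3,5)='.' (+5 fires, +5 burnt)
Step 7: cell (3,5)='.' (+4 fires, +5 burnt)
Step 8: cell (3,5)='.' (+1 fires, +4 burnt)
Step 9: cell (3,5)='.' (+0 fires, +1 burnt)
  fire out at step 9

5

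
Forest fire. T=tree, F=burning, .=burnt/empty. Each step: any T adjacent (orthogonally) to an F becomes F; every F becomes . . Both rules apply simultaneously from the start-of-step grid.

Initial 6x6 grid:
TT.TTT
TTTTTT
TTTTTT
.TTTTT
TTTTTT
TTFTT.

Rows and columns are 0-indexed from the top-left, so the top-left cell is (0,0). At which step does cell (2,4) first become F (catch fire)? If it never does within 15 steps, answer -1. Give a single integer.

Step 1: cell (2,4)='T' (+3 fires, +1 burnt)
Step 2: cell (2,4)='T' (+5 fires, +3 burnt)
Step 3: cell (2,4)='T' (+5 fires, +5 burnt)
Step 4: cell (2,4)='T' (+5 fires, +5 burnt)
Step 5: cell (2,4)='F' (+5 fires, +5 burnt)
  -> target ignites at step 5
Step 6: cell (2,4)='.' (+5 fires, +5 burnt)
Step 7: cell (2,4)='.' (+3 fires, +5 burnt)
Step 8: cell (2,4)='.' (+1 fires, +3 burnt)
Step 9: cell (2,4)='.' (+0 fires, +1 burnt)
  fire out at step 9

5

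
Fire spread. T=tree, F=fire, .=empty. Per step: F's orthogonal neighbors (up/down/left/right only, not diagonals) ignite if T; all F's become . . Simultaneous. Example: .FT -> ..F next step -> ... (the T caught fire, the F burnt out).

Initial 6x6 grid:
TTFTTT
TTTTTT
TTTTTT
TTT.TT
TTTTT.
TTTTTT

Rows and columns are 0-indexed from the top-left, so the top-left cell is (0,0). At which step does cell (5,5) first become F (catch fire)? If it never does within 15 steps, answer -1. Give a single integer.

Step 1: cell (5,5)='T' (+3 fires, +1 burnt)
Step 2: cell (5,5)='T' (+5 fires, +3 burnt)
Step 3: cell (5,5)='T' (+6 fires, +5 burnt)
Step 4: cell (5,5)='T' (+5 fires, +6 burnt)
Step 5: cell (5,5)='T' (+6 fires, +5 burnt)
Step 6: cell (5,5)='T' (+5 fires, +6 burnt)
Step 7: cell (5,5)='T' (+2 fires, +5 burnt)
Step 8: cell (5,5)='F' (+1 fires, +2 burnt)
  -> target ignites at step 8
Step 9: cell (5,5)='.' (+0 fires, +1 burnt)
  fire out at step 9

8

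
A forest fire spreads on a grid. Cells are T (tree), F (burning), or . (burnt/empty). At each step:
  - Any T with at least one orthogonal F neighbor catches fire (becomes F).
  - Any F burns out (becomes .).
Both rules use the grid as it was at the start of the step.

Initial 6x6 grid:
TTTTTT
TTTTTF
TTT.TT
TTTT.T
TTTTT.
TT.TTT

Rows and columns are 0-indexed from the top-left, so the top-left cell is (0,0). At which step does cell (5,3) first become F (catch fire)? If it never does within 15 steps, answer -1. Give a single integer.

Step 1: cell (5,3)='T' (+3 fires, +1 burnt)
Step 2: cell (5,3)='T' (+4 fires, +3 burnt)
Step 3: cell (5,3)='T' (+2 fires, +4 burnt)
Step 4: cell (5,3)='T' (+3 fires, +2 burnt)
Step 5: cell (5,3)='T' (+4 fires, +3 burnt)
Step 6: cell (5,3)='T' (+5 fires, +4 burnt)
Step 7: cell (5,3)='T' (+3 fires, +5 burnt)
Step 8: cell (5,3)='F' (+4 fires, +3 burnt)
  -> target ignites at step 8
Step 9: cell (5,3)='.' (+2 fires, +4 burnt)
Step 10: cell (5,3)='.' (+1 fires, +2 burnt)
Step 11: cell (5,3)='.' (+0 fires, +1 burnt)
  fire out at step 11

8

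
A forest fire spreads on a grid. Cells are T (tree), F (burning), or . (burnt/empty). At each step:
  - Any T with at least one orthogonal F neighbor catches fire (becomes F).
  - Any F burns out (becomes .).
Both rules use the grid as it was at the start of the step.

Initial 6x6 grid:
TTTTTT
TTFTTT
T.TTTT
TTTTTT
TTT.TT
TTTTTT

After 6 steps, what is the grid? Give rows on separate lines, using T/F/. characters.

Step 1: 4 trees catch fire, 1 burn out
  TTFTTT
  TF.FTT
  T.FTTT
  TTTTTT
  TTT.TT
  TTTTTT
Step 2: 6 trees catch fire, 4 burn out
  TF.FTT
  F...FT
  T..FTT
  TTFTTT
  TTT.TT
  TTTTTT
Step 3: 8 trees catch fire, 6 burn out
  F...FT
  .....F
  F...FT
  TF.FTT
  TTF.TT
  TTTTTT
Step 4: 6 trees catch fire, 8 burn out
  .....F
  ......
  .....F
  F...FT
  TF..TT
  TTFTTT
Step 5: 5 trees catch fire, 6 burn out
  ......
  ......
  ......
  .....F
  F...FT
  TF.FTT
Step 6: 3 trees catch fire, 5 burn out
  ......
  ......
  ......
  ......
  .....F
  F...FT

......
......
......
......
.....F
F...FT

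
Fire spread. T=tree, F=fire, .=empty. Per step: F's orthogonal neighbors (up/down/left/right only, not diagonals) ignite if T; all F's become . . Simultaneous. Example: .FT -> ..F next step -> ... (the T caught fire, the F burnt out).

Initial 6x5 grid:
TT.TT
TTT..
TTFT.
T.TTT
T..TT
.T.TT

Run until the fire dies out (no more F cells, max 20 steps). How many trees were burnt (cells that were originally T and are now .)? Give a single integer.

Answer: 17

Derivation:
Step 1: +4 fires, +1 burnt (F count now 4)
Step 2: +3 fires, +4 burnt (F count now 3)
Step 3: +5 fires, +3 burnt (F count now 5)
Step 4: +4 fires, +5 burnt (F count now 4)
Step 5: +1 fires, +4 burnt (F count now 1)
Step 6: +0 fires, +1 burnt (F count now 0)
Fire out after step 6
Initially T: 20, now '.': 27
Total burnt (originally-T cells now '.'): 17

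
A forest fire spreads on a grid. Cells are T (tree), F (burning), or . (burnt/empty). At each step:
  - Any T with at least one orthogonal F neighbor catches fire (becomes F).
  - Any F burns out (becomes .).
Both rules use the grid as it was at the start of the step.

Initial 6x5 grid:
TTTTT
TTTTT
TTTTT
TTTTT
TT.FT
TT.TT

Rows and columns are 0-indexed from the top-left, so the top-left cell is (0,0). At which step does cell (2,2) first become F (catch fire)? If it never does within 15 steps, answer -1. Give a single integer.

Step 1: cell (2,2)='T' (+3 fires, +1 burnt)
Step 2: cell (2,2)='T' (+4 fires, +3 burnt)
Step 3: cell (2,2)='F' (+4 fires, +4 burnt)
  -> target ignites at step 3
Step 4: cell (2,2)='.' (+6 fires, +4 burnt)
Step 5: cell (2,2)='.' (+6 fires, +6 burnt)
Step 6: cell (2,2)='.' (+3 fires, +6 burnt)
Step 7: cell (2,2)='.' (+1 fires, +3 burnt)
Step 8: cell (2,2)='.' (+0 fires, +1 burnt)
  fire out at step 8

3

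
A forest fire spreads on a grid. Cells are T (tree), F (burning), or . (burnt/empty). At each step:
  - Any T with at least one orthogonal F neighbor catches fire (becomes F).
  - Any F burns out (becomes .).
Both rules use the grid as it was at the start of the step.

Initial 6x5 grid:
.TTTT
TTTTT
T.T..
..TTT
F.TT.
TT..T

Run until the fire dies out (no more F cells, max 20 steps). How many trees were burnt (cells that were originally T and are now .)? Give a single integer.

Step 1: +1 fires, +1 burnt (F count now 1)
Step 2: +1 fires, +1 burnt (F count now 1)
Step 3: +0 fires, +1 burnt (F count now 0)
Fire out after step 3
Initially T: 19, now '.': 13
Total burnt (originally-T cells now '.'): 2

Answer: 2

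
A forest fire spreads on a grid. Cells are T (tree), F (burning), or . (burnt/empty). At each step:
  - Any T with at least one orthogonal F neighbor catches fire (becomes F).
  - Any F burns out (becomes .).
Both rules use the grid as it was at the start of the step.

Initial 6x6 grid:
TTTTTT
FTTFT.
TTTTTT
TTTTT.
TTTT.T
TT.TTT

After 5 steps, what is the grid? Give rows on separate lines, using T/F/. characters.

Step 1: 7 trees catch fire, 2 burn out
  FTTFTT
  .FF.F.
  FTTFTT
  TTTTT.
  TTTT.T
  TT.TTT
Step 2: 8 trees catch fire, 7 burn out
  .FF.FT
  ......
  .FF.FT
  FTTFT.
  TTTT.T
  TT.TTT
Step 3: 7 trees catch fire, 8 burn out
  .....F
  ......
  .....F
  .FF.F.
  FTTF.T
  TT.TTT
Step 4: 4 trees catch fire, 7 burn out
  ......
  ......
  ......
  ......
  .FF..T
  FT.FTT
Step 5: 2 trees catch fire, 4 burn out
  ......
  ......
  ......
  ......
  .....T
  .F..FT

......
......
......
......
.....T
.F..FT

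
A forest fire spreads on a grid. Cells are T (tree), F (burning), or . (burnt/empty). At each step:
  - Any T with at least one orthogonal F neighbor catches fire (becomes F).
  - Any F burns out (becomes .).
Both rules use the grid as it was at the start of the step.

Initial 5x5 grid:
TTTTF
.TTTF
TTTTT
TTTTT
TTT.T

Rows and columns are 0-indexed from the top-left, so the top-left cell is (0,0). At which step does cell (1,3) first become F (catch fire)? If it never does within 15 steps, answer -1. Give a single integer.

Step 1: cell (1,3)='F' (+3 fires, +2 burnt)
  -> target ignites at step 1
Step 2: cell (1,3)='.' (+4 fires, +3 burnt)
Step 3: cell (1,3)='.' (+5 fires, +4 burnt)
Step 4: cell (1,3)='.' (+3 fires, +5 burnt)
Step 5: cell (1,3)='.' (+3 fires, +3 burnt)
Step 6: cell (1,3)='.' (+2 fires, +3 burnt)
Step 7: cell (1,3)='.' (+1 fires, +2 burnt)
Step 8: cell (1,3)='.' (+0 fires, +1 burnt)
  fire out at step 8

1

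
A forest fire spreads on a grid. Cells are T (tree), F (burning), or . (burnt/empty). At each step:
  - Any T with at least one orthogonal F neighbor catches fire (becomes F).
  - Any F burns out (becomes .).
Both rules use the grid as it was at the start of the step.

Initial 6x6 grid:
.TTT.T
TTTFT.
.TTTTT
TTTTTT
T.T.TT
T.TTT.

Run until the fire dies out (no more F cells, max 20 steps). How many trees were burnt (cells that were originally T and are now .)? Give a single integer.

Step 1: +4 fires, +1 burnt (F count now 4)
Step 2: +5 fires, +4 burnt (F count now 5)
Step 3: +6 fires, +5 burnt (F count now 6)
Step 4: +4 fires, +6 burnt (F count now 4)
Step 5: +4 fires, +4 burnt (F count now 4)
Step 6: +2 fires, +4 burnt (F count now 2)
Step 7: +1 fires, +2 burnt (F count now 1)
Step 8: +0 fires, +1 burnt (F count now 0)
Fire out after step 8
Initially T: 27, now '.': 35
Total burnt (originally-T cells now '.'): 26

Answer: 26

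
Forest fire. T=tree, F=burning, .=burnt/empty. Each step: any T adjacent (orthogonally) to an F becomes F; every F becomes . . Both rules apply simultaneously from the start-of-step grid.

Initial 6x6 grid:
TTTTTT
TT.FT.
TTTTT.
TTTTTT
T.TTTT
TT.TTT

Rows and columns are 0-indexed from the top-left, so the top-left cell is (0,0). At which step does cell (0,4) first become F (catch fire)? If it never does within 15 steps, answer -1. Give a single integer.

Step 1: cell (0,4)='T' (+3 fires, +1 burnt)
Step 2: cell (0,4)='F' (+5 fires, +3 burnt)
  -> target ignites at step 2
Step 3: cell (0,4)='.' (+6 fires, +5 burnt)
Step 4: cell (0,4)='.' (+8 fires, +6 burnt)
Step 5: cell (0,4)='.' (+4 fires, +8 burnt)
Step 6: cell (0,4)='.' (+2 fires, +4 burnt)
Step 7: cell (0,4)='.' (+1 fires, +2 burnt)
Step 8: cell (0,4)='.' (+1 fires, +1 burnt)
Step 9: cell (0,4)='.' (+0 fires, +1 burnt)
  fire out at step 9

2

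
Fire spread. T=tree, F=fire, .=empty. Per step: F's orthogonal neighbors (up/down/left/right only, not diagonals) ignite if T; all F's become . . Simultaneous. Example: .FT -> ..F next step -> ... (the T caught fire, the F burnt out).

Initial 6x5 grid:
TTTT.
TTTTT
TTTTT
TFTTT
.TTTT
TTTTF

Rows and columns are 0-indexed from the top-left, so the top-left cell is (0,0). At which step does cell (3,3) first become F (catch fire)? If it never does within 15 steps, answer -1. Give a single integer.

Step 1: cell (3,3)='T' (+6 fires, +2 burnt)
Step 2: cell (3,3)='F' (+9 fires, +6 burnt)
  -> target ignites at step 2
Step 3: cell (3,3)='.' (+6 fires, +9 burnt)
Step 4: cell (3,3)='.' (+4 fires, +6 burnt)
Step 5: cell (3,3)='.' (+1 fires, +4 burnt)
Step 6: cell (3,3)='.' (+0 fires, +1 burnt)
  fire out at step 6

2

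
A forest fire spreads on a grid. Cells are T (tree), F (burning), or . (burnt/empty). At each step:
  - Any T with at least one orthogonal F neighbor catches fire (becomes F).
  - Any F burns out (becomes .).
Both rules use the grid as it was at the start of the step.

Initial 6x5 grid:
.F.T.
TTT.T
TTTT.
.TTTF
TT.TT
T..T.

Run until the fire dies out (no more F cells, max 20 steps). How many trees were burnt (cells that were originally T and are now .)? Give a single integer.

Answer: 16

Derivation:
Step 1: +3 fires, +2 burnt (F count now 3)
Step 2: +6 fires, +3 burnt (F count now 6)
Step 3: +4 fires, +6 burnt (F count now 4)
Step 4: +1 fires, +4 burnt (F count now 1)
Step 5: +1 fires, +1 burnt (F count now 1)
Step 6: +1 fires, +1 burnt (F count now 1)
Step 7: +0 fires, +1 burnt (F count now 0)
Fire out after step 7
Initially T: 18, now '.': 28
Total burnt (originally-T cells now '.'): 16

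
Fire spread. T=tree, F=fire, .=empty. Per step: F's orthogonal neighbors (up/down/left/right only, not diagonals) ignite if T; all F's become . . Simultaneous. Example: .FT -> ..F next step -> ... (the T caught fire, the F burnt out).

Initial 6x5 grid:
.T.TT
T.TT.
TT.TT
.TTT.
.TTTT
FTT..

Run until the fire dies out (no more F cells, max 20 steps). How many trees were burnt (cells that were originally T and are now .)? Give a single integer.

Answer: 18

Derivation:
Step 1: +1 fires, +1 burnt (F count now 1)
Step 2: +2 fires, +1 burnt (F count now 2)
Step 3: +2 fires, +2 burnt (F count now 2)
Step 4: +3 fires, +2 burnt (F count now 3)
Step 5: +3 fires, +3 burnt (F count now 3)
Step 6: +2 fires, +3 burnt (F count now 2)
Step 7: +2 fires, +2 burnt (F count now 2)
Step 8: +2 fires, +2 burnt (F count now 2)
Step 9: +1 fires, +2 burnt (F count now 1)
Step 10: +0 fires, +1 burnt (F count now 0)
Fire out after step 10
Initially T: 19, now '.': 29
Total burnt (originally-T cells now '.'): 18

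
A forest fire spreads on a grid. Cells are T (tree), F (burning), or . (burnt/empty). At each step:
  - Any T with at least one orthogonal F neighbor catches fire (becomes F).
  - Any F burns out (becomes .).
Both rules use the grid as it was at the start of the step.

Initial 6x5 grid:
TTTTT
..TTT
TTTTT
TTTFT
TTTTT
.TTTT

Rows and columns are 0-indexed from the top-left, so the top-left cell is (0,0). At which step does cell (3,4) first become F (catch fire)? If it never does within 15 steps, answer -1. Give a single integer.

Step 1: cell (3,4)='F' (+4 fires, +1 burnt)
  -> target ignites at step 1
Step 2: cell (3,4)='.' (+7 fires, +4 burnt)
Step 3: cell (3,4)='.' (+8 fires, +7 burnt)
Step 4: cell (3,4)='.' (+5 fires, +8 burnt)
Step 5: cell (3,4)='.' (+1 fires, +5 burnt)
Step 6: cell (3,4)='.' (+1 fires, +1 burnt)
Step 7: cell (3,4)='.' (+0 fires, +1 burnt)
  fire out at step 7

1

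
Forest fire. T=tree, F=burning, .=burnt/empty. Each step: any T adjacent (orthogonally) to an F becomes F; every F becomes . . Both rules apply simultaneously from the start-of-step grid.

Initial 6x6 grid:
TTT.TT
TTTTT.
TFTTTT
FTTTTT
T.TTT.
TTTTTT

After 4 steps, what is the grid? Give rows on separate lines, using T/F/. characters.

Step 1: 5 trees catch fire, 2 burn out
  TTT.TT
  TFTTT.
  F.FTTT
  .FTTTT
  F.TTT.
  TTTTTT
Step 2: 6 trees catch fire, 5 burn out
  TFT.TT
  F.FTT.
  ...FTT
  ..FTTT
  ..TTT.
  FTTTTT
Step 3: 7 trees catch fire, 6 burn out
  F.F.TT
  ...FT.
  ....FT
  ...FTT
  ..FTT.
  .FTTTT
Step 4: 5 trees catch fire, 7 burn out
  ....TT
  ....F.
  .....F
  ....FT
  ...FT.
  ..FTTT

....TT
....F.
.....F
....FT
...FT.
..FTTT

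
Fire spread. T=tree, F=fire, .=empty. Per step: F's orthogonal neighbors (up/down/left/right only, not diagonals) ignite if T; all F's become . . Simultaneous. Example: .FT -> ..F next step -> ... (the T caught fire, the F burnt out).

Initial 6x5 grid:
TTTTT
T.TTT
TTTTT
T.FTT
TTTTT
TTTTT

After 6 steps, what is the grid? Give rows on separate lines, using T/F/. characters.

Step 1: 3 trees catch fire, 1 burn out
  TTTTT
  T.TTT
  TTFTT
  T..FT
  TTFTT
  TTTTT
Step 2: 7 trees catch fire, 3 burn out
  TTTTT
  T.FTT
  TF.FT
  T...F
  TF.FT
  TTFTT
Step 3: 8 trees catch fire, 7 burn out
  TTFTT
  T..FT
  F...F
  T....
  F...F
  TF.FT
Step 4: 7 trees catch fire, 8 burn out
  TF.FT
  F...F
  .....
  F....
  .....
  F...F
Step 5: 2 trees catch fire, 7 burn out
  F...F
  .....
  .....
  .....
  .....
  .....
Step 6: 0 trees catch fire, 2 burn out
  .....
  .....
  .....
  .....
  .....
  .....

.....
.....
.....
.....
.....
.....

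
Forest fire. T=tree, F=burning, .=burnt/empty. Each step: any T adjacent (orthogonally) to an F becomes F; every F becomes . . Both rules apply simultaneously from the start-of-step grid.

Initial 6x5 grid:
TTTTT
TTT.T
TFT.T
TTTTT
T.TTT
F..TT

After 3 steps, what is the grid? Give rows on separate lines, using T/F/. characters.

Step 1: 5 trees catch fire, 2 burn out
  TTTTT
  TFT.T
  F.F.T
  TFTTT
  F.TTT
  ...TT
Step 2: 5 trees catch fire, 5 burn out
  TFTTT
  F.F.T
  ....T
  F.FTT
  ..TTT
  ...TT
Step 3: 4 trees catch fire, 5 burn out
  F.FTT
  ....T
  ....T
  ...FT
  ..FTT
  ...TT

F.FTT
....T
....T
...FT
..FTT
...TT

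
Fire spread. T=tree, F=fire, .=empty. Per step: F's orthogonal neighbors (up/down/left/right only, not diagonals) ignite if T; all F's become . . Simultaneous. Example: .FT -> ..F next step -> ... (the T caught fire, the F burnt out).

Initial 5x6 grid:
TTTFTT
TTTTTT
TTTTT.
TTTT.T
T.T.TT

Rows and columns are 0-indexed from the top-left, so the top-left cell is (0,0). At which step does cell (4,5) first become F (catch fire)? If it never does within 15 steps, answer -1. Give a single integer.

Step 1: cell (4,5)='T' (+3 fires, +1 burnt)
Step 2: cell (4,5)='T' (+5 fires, +3 burnt)
Step 3: cell (4,5)='T' (+6 fires, +5 burnt)
Step 4: cell (4,5)='T' (+3 fires, +6 burnt)
Step 5: cell (4,5)='T' (+3 fires, +3 burnt)
Step 6: cell (4,5)='T' (+1 fires, +3 burnt)
Step 7: cell (4,5)='T' (+1 fires, +1 burnt)
Step 8: cell (4,5)='T' (+0 fires, +1 burnt)
  fire out at step 8
Target never catches fire within 15 steps

-1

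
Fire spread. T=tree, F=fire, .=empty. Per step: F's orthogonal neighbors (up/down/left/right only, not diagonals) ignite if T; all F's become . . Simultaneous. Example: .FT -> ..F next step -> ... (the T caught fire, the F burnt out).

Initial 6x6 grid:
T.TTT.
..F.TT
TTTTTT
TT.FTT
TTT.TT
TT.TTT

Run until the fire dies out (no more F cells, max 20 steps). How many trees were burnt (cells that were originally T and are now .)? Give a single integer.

Step 1: +4 fires, +2 burnt (F count now 4)
Step 2: +5 fires, +4 burnt (F count now 5)
Step 3: +7 fires, +5 burnt (F count now 7)
Step 4: +5 fires, +7 burnt (F count now 5)
Step 5: +3 fires, +5 burnt (F count now 3)
Step 6: +1 fires, +3 burnt (F count now 1)
Step 7: +0 fires, +1 burnt (F count now 0)
Fire out after step 7
Initially T: 26, now '.': 35
Total burnt (originally-T cells now '.'): 25

Answer: 25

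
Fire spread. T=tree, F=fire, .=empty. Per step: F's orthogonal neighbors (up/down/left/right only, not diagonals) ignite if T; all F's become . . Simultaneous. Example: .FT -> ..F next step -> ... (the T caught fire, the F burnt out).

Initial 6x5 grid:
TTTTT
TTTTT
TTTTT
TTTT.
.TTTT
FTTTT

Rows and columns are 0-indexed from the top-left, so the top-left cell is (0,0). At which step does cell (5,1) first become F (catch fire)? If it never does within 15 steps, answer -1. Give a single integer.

Step 1: cell (5,1)='F' (+1 fires, +1 burnt)
  -> target ignites at step 1
Step 2: cell (5,1)='.' (+2 fires, +1 burnt)
Step 3: cell (5,1)='.' (+3 fires, +2 burnt)
Step 4: cell (5,1)='.' (+5 fires, +3 burnt)
Step 5: cell (5,1)='.' (+5 fires, +5 burnt)
Step 6: cell (5,1)='.' (+4 fires, +5 burnt)
Step 7: cell (5,1)='.' (+4 fires, +4 burnt)
Step 8: cell (5,1)='.' (+2 fires, +4 burnt)
Step 9: cell (5,1)='.' (+1 fires, +2 burnt)
Step 10: cell (5,1)='.' (+0 fires, +1 burnt)
  fire out at step 10

1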